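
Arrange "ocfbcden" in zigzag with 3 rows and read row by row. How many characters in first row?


Zigzag "ocfbcden" into 3 rows:
Placing characters:
  'o' => row 0
  'c' => row 1
  'f' => row 2
  'b' => row 1
  'c' => row 0
  'd' => row 1
  'e' => row 2
  'n' => row 1
Rows:
  Row 0: "oc"
  Row 1: "cbdn"
  Row 2: "fe"
First row length: 2

2


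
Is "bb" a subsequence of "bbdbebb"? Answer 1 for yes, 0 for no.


Check if "bb" is a subsequence of "bbdbebb"
Greedy scan:
  Position 0 ('b'): matches sub[0] = 'b'
  Position 1 ('b'): matches sub[1] = 'b'
  Position 2 ('d'): no match needed
  Position 3 ('b'): no match needed
  Position 4 ('e'): no match needed
  Position 5 ('b'): no match needed
  Position 6 ('b'): no match needed
All 2 characters matched => is a subsequence

1


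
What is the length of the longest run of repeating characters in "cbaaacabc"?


Input: "cbaaacabc"
Scanning for longest run:
  Position 1 ('b'): new char, reset run to 1
  Position 2 ('a'): new char, reset run to 1
  Position 3 ('a'): continues run of 'a', length=2
  Position 4 ('a'): continues run of 'a', length=3
  Position 5 ('c'): new char, reset run to 1
  Position 6 ('a'): new char, reset run to 1
  Position 7 ('b'): new char, reset run to 1
  Position 8 ('c'): new char, reset run to 1
Longest run: 'a' with length 3

3


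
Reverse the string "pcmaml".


Input: pcmaml
Reading characters right to left:
  Position 5: 'l'
  Position 4: 'm'
  Position 3: 'a'
  Position 2: 'm'
  Position 1: 'c'
  Position 0: 'p'
Reversed: lmamcp

lmamcp


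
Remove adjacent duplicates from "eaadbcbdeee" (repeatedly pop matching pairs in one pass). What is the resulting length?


Input: eaadbcbdeee
Stack-based adjacent duplicate removal:
  Read 'e': push. Stack: e
  Read 'a': push. Stack: ea
  Read 'a': matches stack top 'a' => pop. Stack: e
  Read 'd': push. Stack: ed
  Read 'b': push. Stack: edb
  Read 'c': push. Stack: edbc
  Read 'b': push. Stack: edbcb
  Read 'd': push. Stack: edbcbd
  Read 'e': push. Stack: edbcbde
  Read 'e': matches stack top 'e' => pop. Stack: edbcbd
  Read 'e': push. Stack: edbcbde
Final stack: "edbcbde" (length 7)

7


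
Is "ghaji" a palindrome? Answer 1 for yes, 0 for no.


Input: ghaji
Reversed: ijahg
  Compare pos 0 ('g') with pos 4 ('i'): MISMATCH
  Compare pos 1 ('h') with pos 3 ('j'): MISMATCH
Result: not a palindrome

0


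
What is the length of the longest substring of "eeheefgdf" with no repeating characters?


Input: "eeheefgdf"
Sliding window (track last position of each char):
  Position 0 ('e'): window [0,0] length 1 -- new best
  Position 1 ('e'): repeat (last at 0), move window start to 1
  Position 1 ('e'): window [1,1] length 1
  Position 2 ('h'): window [1,2] length 2 -- new best
  Position 3 ('e'): repeat (last at 1), move window start to 2
  Position 3 ('e'): window [2,3] length 2
  Position 4 ('e'): repeat (last at 3), move window start to 4
  Position 4 ('e'): window [4,4] length 1
  Position 5 ('f'): window [4,5] length 2
  Position 6 ('g'): window [4,6] length 3 -- new best
  Position 7 ('d'): window [4,7] length 4 -- new best
  Position 8 ('f'): repeat (last at 5), move window start to 6
  Position 8 ('f'): window [6,8] length 3
Longest substring with no repeats: "efgd" with length 4

4


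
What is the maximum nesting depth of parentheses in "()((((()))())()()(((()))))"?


Input: "()((((()))())()()(((()))))"
Tracking depth:
  Position 0 '(': depth becomes 1
  Position 1 ')': depth becomes 0
  Position 2 '(': depth becomes 1
  Position 3 '(': depth becomes 2
  Position 4 '(': depth becomes 3
  Position 5 '(': depth becomes 4
  Position 6 '(': depth becomes 5
  Position 7 ')': depth becomes 4
  Position 8 ')': depth becomes 3
  Position 9 ')': depth becomes 2
  Position 10 '(': depth becomes 3
  Position 11 ')': depth becomes 2
  Position 12 ')': depth becomes 1
  Position 13 '(': depth becomes 2
  Position 14 ')': depth becomes 1
  Position 15 '(': depth becomes 2
  Position 16 ')': depth becomes 1
  Position 17 '(': depth becomes 2
  Position 18 '(': depth becomes 3
  Position 19 '(': depth becomes 4
  Position 20 '(': depth becomes 5
  Position 21 ')': depth becomes 4
  Position 22 ')': depth becomes 3
  Position 23 ')': depth becomes 2
  Position 24 ')': depth becomes 1
  Position 25 ')': depth becomes 0
Maximum depth reached: 5

5


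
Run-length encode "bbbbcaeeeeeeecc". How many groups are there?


Input: bbbbcaeeeeeeecc
Scanning for consecutive runs:
  Group 1: 'b' x 4 (positions 0-3)
  Group 2: 'c' x 1 (positions 4-4)
  Group 3: 'a' x 1 (positions 5-5)
  Group 4: 'e' x 7 (positions 6-12)
  Group 5: 'c' x 2 (positions 13-14)
Total groups: 5

5


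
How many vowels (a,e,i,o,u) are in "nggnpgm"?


Input: nggnpgm
Checking each character:
  'n' at position 0: consonant
  'g' at position 1: consonant
  'g' at position 2: consonant
  'n' at position 3: consonant
  'p' at position 4: consonant
  'g' at position 5: consonant
  'm' at position 6: consonant
Total vowels: 0

0


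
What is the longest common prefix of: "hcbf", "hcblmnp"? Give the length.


Words: hcbf, hcblmnp
  Position 0: all 'h' => match
  Position 1: all 'c' => match
  Position 2: all 'b' => match
  Position 3: ('f', 'l') => mismatch, stop
LCP = "hcb" (length 3)

3


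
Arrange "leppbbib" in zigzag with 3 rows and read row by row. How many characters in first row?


Zigzag "leppbbib" into 3 rows:
Placing characters:
  'l' => row 0
  'e' => row 1
  'p' => row 2
  'p' => row 1
  'b' => row 0
  'b' => row 1
  'i' => row 2
  'b' => row 1
Rows:
  Row 0: "lb"
  Row 1: "epbb"
  Row 2: "pi"
First row length: 2

2


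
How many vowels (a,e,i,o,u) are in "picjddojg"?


Input: picjddojg
Checking each character:
  'p' at position 0: consonant
  'i' at position 1: vowel (running total: 1)
  'c' at position 2: consonant
  'j' at position 3: consonant
  'd' at position 4: consonant
  'd' at position 5: consonant
  'o' at position 6: vowel (running total: 2)
  'j' at position 7: consonant
  'g' at position 8: consonant
Total vowels: 2

2


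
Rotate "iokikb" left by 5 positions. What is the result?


Input: "iokikb", rotate left by 5
First 5 characters: "iokik"
Remaining characters: "b"
Concatenate remaining + first: "b" + "iokik" = "biokik"

biokik


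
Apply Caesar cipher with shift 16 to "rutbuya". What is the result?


Caesar cipher: shift "rutbuya" by 16
  'r' (pos 17) + 16 = pos 7 = 'h'
  'u' (pos 20) + 16 = pos 10 = 'k'
  't' (pos 19) + 16 = pos 9 = 'j'
  'b' (pos 1) + 16 = pos 17 = 'r'
  'u' (pos 20) + 16 = pos 10 = 'k'
  'y' (pos 24) + 16 = pos 14 = 'o'
  'a' (pos 0) + 16 = pos 16 = 'q'
Result: hkjrkoq

hkjrkoq


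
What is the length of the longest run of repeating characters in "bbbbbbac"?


Input: "bbbbbbac"
Scanning for longest run:
  Position 1 ('b'): continues run of 'b', length=2
  Position 2 ('b'): continues run of 'b', length=3
  Position 3 ('b'): continues run of 'b', length=4
  Position 4 ('b'): continues run of 'b', length=5
  Position 5 ('b'): continues run of 'b', length=6
  Position 6 ('a'): new char, reset run to 1
  Position 7 ('c'): new char, reset run to 1
Longest run: 'b' with length 6

6


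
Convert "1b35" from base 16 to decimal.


Input: "1b35" in base 16
Positional expansion:
  Digit '1' (value 1) x 16^3 = 4096
  Digit 'b' (value 11) x 16^2 = 2816
  Digit '3' (value 3) x 16^1 = 48
  Digit '5' (value 5) x 16^0 = 5
Sum = 6965

6965


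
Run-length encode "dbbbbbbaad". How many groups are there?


Input: dbbbbbbaad
Scanning for consecutive runs:
  Group 1: 'd' x 1 (positions 0-0)
  Group 2: 'b' x 6 (positions 1-6)
  Group 3: 'a' x 2 (positions 7-8)
  Group 4: 'd' x 1 (positions 9-9)
Total groups: 4

4


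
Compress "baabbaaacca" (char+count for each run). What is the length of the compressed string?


Input: baabbaaacca
Runs:
  'b' x 1 => "b1"
  'a' x 2 => "a2"
  'b' x 2 => "b2"
  'a' x 3 => "a3"
  'c' x 2 => "c2"
  'a' x 1 => "a1"
Compressed: "b1a2b2a3c2a1"
Compressed length: 12

12


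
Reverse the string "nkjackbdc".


Input: nkjackbdc
Reading characters right to left:
  Position 8: 'c'
  Position 7: 'd'
  Position 6: 'b'
  Position 5: 'k'
  Position 4: 'c'
  Position 3: 'a'
  Position 2: 'j'
  Position 1: 'k'
  Position 0: 'n'
Reversed: cdbkcajkn

cdbkcajkn


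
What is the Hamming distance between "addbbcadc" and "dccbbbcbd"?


Comparing "addbbcadc" and "dccbbbcbd" position by position:
  Position 0: 'a' vs 'd' => differ
  Position 1: 'd' vs 'c' => differ
  Position 2: 'd' vs 'c' => differ
  Position 3: 'b' vs 'b' => same
  Position 4: 'b' vs 'b' => same
  Position 5: 'c' vs 'b' => differ
  Position 6: 'a' vs 'c' => differ
  Position 7: 'd' vs 'b' => differ
  Position 8: 'c' vs 'd' => differ
Total differences (Hamming distance): 7

7


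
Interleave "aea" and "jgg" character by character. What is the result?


Interleaving "aea" and "jgg":
  Position 0: 'a' from first, 'j' from second => "aj"
  Position 1: 'e' from first, 'g' from second => "eg"
  Position 2: 'a' from first, 'g' from second => "ag"
Result: ajegag

ajegag


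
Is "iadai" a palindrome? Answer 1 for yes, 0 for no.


Input: iadai
Reversed: iadai
  Compare pos 0 ('i') with pos 4 ('i'): match
  Compare pos 1 ('a') with pos 3 ('a'): match
Result: palindrome

1


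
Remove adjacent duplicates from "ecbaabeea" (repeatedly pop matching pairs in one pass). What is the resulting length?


Input: ecbaabeea
Stack-based adjacent duplicate removal:
  Read 'e': push. Stack: e
  Read 'c': push. Stack: ec
  Read 'b': push. Stack: ecb
  Read 'a': push. Stack: ecba
  Read 'a': matches stack top 'a' => pop. Stack: ecb
  Read 'b': matches stack top 'b' => pop. Stack: ec
  Read 'e': push. Stack: ece
  Read 'e': matches stack top 'e' => pop. Stack: ec
  Read 'a': push. Stack: eca
Final stack: "eca" (length 3)

3


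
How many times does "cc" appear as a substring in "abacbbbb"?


Searching for "cc" in "abacbbbb"
Scanning each position:
  Position 0: "ab" => no
  Position 1: "ba" => no
  Position 2: "ac" => no
  Position 3: "cb" => no
  Position 4: "bb" => no
  Position 5: "bb" => no
  Position 6: "bb" => no
Total occurrences: 0

0


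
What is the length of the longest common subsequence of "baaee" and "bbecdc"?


LCS of "baaee" and "bbecdc"
DP table:
           b    b    e    c    d    c
      0    0    0    0    0    0    0
  b   0    1    1    1    1    1    1
  a   0    1    1    1    1    1    1
  a   0    1    1    1    1    1    1
  e   0    1    1    2    2    2    2
  e   0    1    1    2    2    2    2
LCS length = dp[5][6] = 2

2


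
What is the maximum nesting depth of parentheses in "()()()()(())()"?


Input: "()()()()(())()"
Tracking depth:
  Position 0 '(': depth becomes 1
  Position 1 ')': depth becomes 0
  Position 2 '(': depth becomes 1
  Position 3 ')': depth becomes 0
  Position 4 '(': depth becomes 1
  Position 5 ')': depth becomes 0
  Position 6 '(': depth becomes 1
  Position 7 ')': depth becomes 0
  Position 8 '(': depth becomes 1
  Position 9 '(': depth becomes 2
  Position 10 ')': depth becomes 1
  Position 11 ')': depth becomes 0
  Position 12 '(': depth becomes 1
  Position 13 ')': depth becomes 0
Maximum depth reached: 2

2


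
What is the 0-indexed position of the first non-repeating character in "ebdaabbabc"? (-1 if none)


Input: ebdaabbabc
Character frequencies:
  'a': 3
  'b': 4
  'c': 1
  'd': 1
  'e': 1
Scanning left to right for freq == 1:
  Position 0 ('e'): unique! => answer = 0

0


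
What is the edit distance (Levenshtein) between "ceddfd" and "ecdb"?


Computing edit distance: "ceddfd" -> "ecdb"
DP table:
           e    c    d    b
      0    1    2    3    4
  c   1    1    1    2    3
  e   2    1    2    2    3
  d   3    2    2    2    3
  d   4    3    3    2    3
  f   5    4    4    3    3
  d   6    5    5    4    4
Edit distance = dp[6][4] = 4

4


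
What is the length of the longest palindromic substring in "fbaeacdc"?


Input: "fbaeacdc"
Checking substrings for palindromes:
  [2:5] "aea" (len 3) => palindrome
  [5:8] "cdc" (len 3) => palindrome
Longest palindromic substring: "aea" with length 3

3


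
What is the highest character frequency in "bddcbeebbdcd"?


Input: bddcbeebbdcd
Character counts:
  'b': 4
  'c': 2
  'd': 4
  'e': 2
Maximum frequency: 4

4


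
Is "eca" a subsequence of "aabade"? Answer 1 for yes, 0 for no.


Check if "eca" is a subsequence of "aabade"
Greedy scan:
  Position 0 ('a'): no match needed
  Position 1 ('a'): no match needed
  Position 2 ('b'): no match needed
  Position 3 ('a'): no match needed
  Position 4 ('d'): no match needed
  Position 5 ('e'): matches sub[0] = 'e'
Only matched 1/3 characters => not a subsequence

0


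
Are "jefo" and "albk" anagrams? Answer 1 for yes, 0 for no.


Strings: "jefo", "albk"
Sorted first:  efjo
Sorted second: abkl
Differ at position 0: 'e' vs 'a' => not anagrams

0


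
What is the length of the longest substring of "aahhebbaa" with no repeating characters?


Input: "aahhebbaa"
Sliding window (track last position of each char):
  Position 0 ('a'): window [0,0] length 1 -- new best
  Position 1 ('a'): repeat (last at 0), move window start to 1
  Position 1 ('a'): window [1,1] length 1
  Position 2 ('h'): window [1,2] length 2 -- new best
  Position 3 ('h'): repeat (last at 2), move window start to 3
  Position 3 ('h'): window [3,3] length 1
  Position 4 ('e'): window [3,4] length 2
  Position 5 ('b'): window [3,5] length 3 -- new best
  Position 6 ('b'): repeat (last at 5), move window start to 6
  Position 6 ('b'): window [6,6] length 1
  Position 7 ('a'): window [6,7] length 2
  Position 8 ('a'): repeat (last at 7), move window start to 8
  Position 8 ('a'): window [8,8] length 1
Longest substring with no repeats: "heb" with length 3

3


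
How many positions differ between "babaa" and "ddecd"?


Comparing "babaa" and "ddecd" position by position:
  Position 0: 'b' vs 'd' => DIFFER
  Position 1: 'a' vs 'd' => DIFFER
  Position 2: 'b' vs 'e' => DIFFER
  Position 3: 'a' vs 'c' => DIFFER
  Position 4: 'a' vs 'd' => DIFFER
Positions that differ: 5

5


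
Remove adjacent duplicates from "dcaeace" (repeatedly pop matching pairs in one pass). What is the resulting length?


Input: dcaeace
Stack-based adjacent duplicate removal:
  Read 'd': push. Stack: d
  Read 'c': push. Stack: dc
  Read 'a': push. Stack: dca
  Read 'e': push. Stack: dcae
  Read 'a': push. Stack: dcaea
  Read 'c': push. Stack: dcaeac
  Read 'e': push. Stack: dcaeace
Final stack: "dcaeace" (length 7)

7


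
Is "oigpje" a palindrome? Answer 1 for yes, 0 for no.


Input: oigpje
Reversed: ejpgio
  Compare pos 0 ('o') with pos 5 ('e'): MISMATCH
  Compare pos 1 ('i') with pos 4 ('j'): MISMATCH
  Compare pos 2 ('g') with pos 3 ('p'): MISMATCH
Result: not a palindrome

0


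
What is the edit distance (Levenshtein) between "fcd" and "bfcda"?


Computing edit distance: "fcd" -> "bfcda"
DP table:
           b    f    c    d    a
      0    1    2    3    4    5
  f   1    1    1    2    3    4
  c   2    2    2    1    2    3
  d   3    3    3    2    1    2
Edit distance = dp[3][5] = 2

2


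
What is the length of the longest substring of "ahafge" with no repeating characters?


Input: "ahafge"
Sliding window (track last position of each char):
  Position 0 ('a'): window [0,0] length 1 -- new best
  Position 1 ('h'): window [0,1] length 2 -- new best
  Position 2 ('a'): repeat (last at 0), move window start to 1
  Position 2 ('a'): window [1,2] length 2
  Position 3 ('f'): window [1,3] length 3 -- new best
  Position 4 ('g'): window [1,4] length 4 -- new best
  Position 5 ('e'): window [1,5] length 5 -- new best
Longest substring with no repeats: "hafge" with length 5

5


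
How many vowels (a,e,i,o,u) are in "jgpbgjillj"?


Input: jgpbgjillj
Checking each character:
  'j' at position 0: consonant
  'g' at position 1: consonant
  'p' at position 2: consonant
  'b' at position 3: consonant
  'g' at position 4: consonant
  'j' at position 5: consonant
  'i' at position 6: vowel (running total: 1)
  'l' at position 7: consonant
  'l' at position 8: consonant
  'j' at position 9: consonant
Total vowels: 1

1


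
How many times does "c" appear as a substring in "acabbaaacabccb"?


Searching for "c" in "acabbaaacabccb"
Scanning each position:
  Position 0: "a" => no
  Position 1: "c" => MATCH
  Position 2: "a" => no
  Position 3: "b" => no
  Position 4: "b" => no
  Position 5: "a" => no
  Position 6: "a" => no
  Position 7: "a" => no
  Position 8: "c" => MATCH
  Position 9: "a" => no
  Position 10: "b" => no
  Position 11: "c" => MATCH
  Position 12: "c" => MATCH
  Position 13: "b" => no
Total occurrences: 4

4


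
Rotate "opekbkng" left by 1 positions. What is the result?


Input: "opekbkng", rotate left by 1
First 1 characters: "o"
Remaining characters: "pekbkng"
Concatenate remaining + first: "pekbkng" + "o" = "pekbkngo"

pekbkngo


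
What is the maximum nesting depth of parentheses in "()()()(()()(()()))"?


Input: "()()()(()()(()()))"
Tracking depth:
  Position 0 '(': depth becomes 1
  Position 1 ')': depth becomes 0
  Position 2 '(': depth becomes 1
  Position 3 ')': depth becomes 0
  Position 4 '(': depth becomes 1
  Position 5 ')': depth becomes 0
  Position 6 '(': depth becomes 1
  Position 7 '(': depth becomes 2
  Position 8 ')': depth becomes 1
  Position 9 '(': depth becomes 2
  Position 10 ')': depth becomes 1
  Position 11 '(': depth becomes 2
  Position 12 '(': depth becomes 3
  Position 13 ')': depth becomes 2
  Position 14 '(': depth becomes 3
  Position 15 ')': depth becomes 2
  Position 16 ')': depth becomes 1
  Position 17 ')': depth becomes 0
Maximum depth reached: 3

3


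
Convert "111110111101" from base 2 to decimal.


Input: "111110111101" in base 2
Positional expansion:
  Digit '1' (value 1) x 2^11 = 2048
  Digit '1' (value 1) x 2^10 = 1024
  Digit '1' (value 1) x 2^9 = 512
  Digit '1' (value 1) x 2^8 = 256
  Digit '1' (value 1) x 2^7 = 128
  Digit '0' (value 0) x 2^6 = 0
  Digit '1' (value 1) x 2^5 = 32
  Digit '1' (value 1) x 2^4 = 16
  Digit '1' (value 1) x 2^3 = 8
  Digit '1' (value 1) x 2^2 = 4
  Digit '0' (value 0) x 2^1 = 0
  Digit '1' (value 1) x 2^0 = 1
Sum = 4029

4029


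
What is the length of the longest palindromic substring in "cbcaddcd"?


Input: "cbcaddcd"
Checking substrings for palindromes:
  [0:3] "cbc" (len 3) => palindrome
  [5:8] "dcd" (len 3) => palindrome
  [4:6] "dd" (len 2) => palindrome
Longest palindromic substring: "cbc" with length 3

3


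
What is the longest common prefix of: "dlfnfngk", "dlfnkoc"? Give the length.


Words: dlfnfngk, dlfnkoc
  Position 0: all 'd' => match
  Position 1: all 'l' => match
  Position 2: all 'f' => match
  Position 3: all 'n' => match
  Position 4: ('f', 'k') => mismatch, stop
LCP = "dlfn" (length 4)

4


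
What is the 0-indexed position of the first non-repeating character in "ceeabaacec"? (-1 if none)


Input: ceeabaacec
Character frequencies:
  'a': 3
  'b': 1
  'c': 3
  'e': 3
Scanning left to right for freq == 1:
  Position 0 ('c'): freq=3, skip
  Position 1 ('e'): freq=3, skip
  Position 2 ('e'): freq=3, skip
  Position 3 ('a'): freq=3, skip
  Position 4 ('b'): unique! => answer = 4

4


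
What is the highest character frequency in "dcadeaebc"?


Input: dcadeaebc
Character counts:
  'a': 2
  'b': 1
  'c': 2
  'd': 2
  'e': 2
Maximum frequency: 2

2


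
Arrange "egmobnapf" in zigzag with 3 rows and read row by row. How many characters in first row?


Zigzag "egmobnapf" into 3 rows:
Placing characters:
  'e' => row 0
  'g' => row 1
  'm' => row 2
  'o' => row 1
  'b' => row 0
  'n' => row 1
  'a' => row 2
  'p' => row 1
  'f' => row 0
Rows:
  Row 0: "ebf"
  Row 1: "gonp"
  Row 2: "ma"
First row length: 3

3


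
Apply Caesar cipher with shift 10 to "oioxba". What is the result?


Caesar cipher: shift "oioxba" by 10
  'o' (pos 14) + 10 = pos 24 = 'y'
  'i' (pos 8) + 10 = pos 18 = 's'
  'o' (pos 14) + 10 = pos 24 = 'y'
  'x' (pos 23) + 10 = pos 7 = 'h'
  'b' (pos 1) + 10 = pos 11 = 'l'
  'a' (pos 0) + 10 = pos 10 = 'k'
Result: ysyhlk

ysyhlk


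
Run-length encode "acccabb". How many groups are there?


Input: acccabb
Scanning for consecutive runs:
  Group 1: 'a' x 1 (positions 0-0)
  Group 2: 'c' x 3 (positions 1-3)
  Group 3: 'a' x 1 (positions 4-4)
  Group 4: 'b' x 2 (positions 5-6)
Total groups: 4

4


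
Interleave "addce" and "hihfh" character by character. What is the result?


Interleaving "addce" and "hihfh":
  Position 0: 'a' from first, 'h' from second => "ah"
  Position 1: 'd' from first, 'i' from second => "di"
  Position 2: 'd' from first, 'h' from second => "dh"
  Position 3: 'c' from first, 'f' from second => "cf"
  Position 4: 'e' from first, 'h' from second => "eh"
Result: ahdidhcfeh

ahdidhcfeh


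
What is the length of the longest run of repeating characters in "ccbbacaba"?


Input: "ccbbacaba"
Scanning for longest run:
  Position 1 ('c'): continues run of 'c', length=2
  Position 2 ('b'): new char, reset run to 1
  Position 3 ('b'): continues run of 'b', length=2
  Position 4 ('a'): new char, reset run to 1
  Position 5 ('c'): new char, reset run to 1
  Position 6 ('a'): new char, reset run to 1
  Position 7 ('b'): new char, reset run to 1
  Position 8 ('a'): new char, reset run to 1
Longest run: 'c' with length 2

2


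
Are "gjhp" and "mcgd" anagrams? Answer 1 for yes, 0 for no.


Strings: "gjhp", "mcgd"
Sorted first:  ghjp
Sorted second: cdgm
Differ at position 0: 'g' vs 'c' => not anagrams

0


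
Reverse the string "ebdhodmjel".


Input: ebdhodmjel
Reading characters right to left:
  Position 9: 'l'
  Position 8: 'e'
  Position 7: 'j'
  Position 6: 'm'
  Position 5: 'd'
  Position 4: 'o'
  Position 3: 'h'
  Position 2: 'd'
  Position 1: 'b'
  Position 0: 'e'
Reversed: lejmdohdbe

lejmdohdbe


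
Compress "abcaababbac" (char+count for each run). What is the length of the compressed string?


Input: abcaababbac
Runs:
  'a' x 1 => "a1"
  'b' x 1 => "b1"
  'c' x 1 => "c1"
  'a' x 2 => "a2"
  'b' x 1 => "b1"
  'a' x 1 => "a1"
  'b' x 2 => "b2"
  'a' x 1 => "a1"
  'c' x 1 => "c1"
Compressed: "a1b1c1a2b1a1b2a1c1"
Compressed length: 18

18


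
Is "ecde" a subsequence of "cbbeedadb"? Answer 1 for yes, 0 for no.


Check if "ecde" is a subsequence of "cbbeedadb"
Greedy scan:
  Position 0 ('c'): no match needed
  Position 1 ('b'): no match needed
  Position 2 ('b'): no match needed
  Position 3 ('e'): matches sub[0] = 'e'
  Position 4 ('e'): no match needed
  Position 5 ('d'): no match needed
  Position 6 ('a'): no match needed
  Position 7 ('d'): no match needed
  Position 8 ('b'): no match needed
Only matched 1/4 characters => not a subsequence

0


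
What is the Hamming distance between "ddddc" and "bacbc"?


Comparing "ddddc" and "bacbc" position by position:
  Position 0: 'd' vs 'b' => differ
  Position 1: 'd' vs 'a' => differ
  Position 2: 'd' vs 'c' => differ
  Position 3: 'd' vs 'b' => differ
  Position 4: 'c' vs 'c' => same
Total differences (Hamming distance): 4

4


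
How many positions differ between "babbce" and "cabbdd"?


Comparing "babbce" and "cabbdd" position by position:
  Position 0: 'b' vs 'c' => DIFFER
  Position 1: 'a' vs 'a' => same
  Position 2: 'b' vs 'b' => same
  Position 3: 'b' vs 'b' => same
  Position 4: 'c' vs 'd' => DIFFER
  Position 5: 'e' vs 'd' => DIFFER
Positions that differ: 3

3


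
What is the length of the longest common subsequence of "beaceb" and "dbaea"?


LCS of "beaceb" and "dbaea"
DP table:
           d    b    a    e    a
      0    0    0    0    0    0
  b   0    0    1    1    1    1
  e   0    0    1    1    2    2
  a   0    0    1    2    2    3
  c   0    0    1    2    2    3
  e   0    0    1    2    3    3
  b   0    0    1    2    3    3
LCS length = dp[6][5] = 3

3


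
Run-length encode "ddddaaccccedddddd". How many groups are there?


Input: ddddaaccccedddddd
Scanning for consecutive runs:
  Group 1: 'd' x 4 (positions 0-3)
  Group 2: 'a' x 2 (positions 4-5)
  Group 3: 'c' x 4 (positions 6-9)
  Group 4: 'e' x 1 (positions 10-10)
  Group 5: 'd' x 6 (positions 11-16)
Total groups: 5

5


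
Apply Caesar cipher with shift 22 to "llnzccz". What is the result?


Caesar cipher: shift "llnzccz" by 22
  'l' (pos 11) + 22 = pos 7 = 'h'
  'l' (pos 11) + 22 = pos 7 = 'h'
  'n' (pos 13) + 22 = pos 9 = 'j'
  'z' (pos 25) + 22 = pos 21 = 'v'
  'c' (pos 2) + 22 = pos 24 = 'y'
  'c' (pos 2) + 22 = pos 24 = 'y'
  'z' (pos 25) + 22 = pos 21 = 'v'
Result: hhjvyyv

hhjvyyv


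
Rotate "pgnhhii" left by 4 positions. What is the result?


Input: "pgnhhii", rotate left by 4
First 4 characters: "pgnh"
Remaining characters: "hii"
Concatenate remaining + first: "hii" + "pgnh" = "hiipgnh"

hiipgnh


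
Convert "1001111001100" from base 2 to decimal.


Input: "1001111001100" in base 2
Positional expansion:
  Digit '1' (value 1) x 2^12 = 4096
  Digit '0' (value 0) x 2^11 = 0
  Digit '0' (value 0) x 2^10 = 0
  Digit '1' (value 1) x 2^9 = 512
  Digit '1' (value 1) x 2^8 = 256
  Digit '1' (value 1) x 2^7 = 128
  Digit '1' (value 1) x 2^6 = 64
  Digit '0' (value 0) x 2^5 = 0
  Digit '0' (value 0) x 2^4 = 0
  Digit '1' (value 1) x 2^3 = 8
  Digit '1' (value 1) x 2^2 = 4
  Digit '0' (value 0) x 2^1 = 0
  Digit '0' (value 0) x 2^0 = 0
Sum = 5068

5068


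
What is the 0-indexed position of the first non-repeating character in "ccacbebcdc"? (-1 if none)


Input: ccacbebcdc
Character frequencies:
  'a': 1
  'b': 2
  'c': 5
  'd': 1
  'e': 1
Scanning left to right for freq == 1:
  Position 0 ('c'): freq=5, skip
  Position 1 ('c'): freq=5, skip
  Position 2 ('a'): unique! => answer = 2

2


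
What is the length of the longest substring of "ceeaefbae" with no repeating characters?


Input: "ceeaefbae"
Sliding window (track last position of each char):
  Position 0 ('c'): window [0,0] length 1 -- new best
  Position 1 ('e'): window [0,1] length 2 -- new best
  Position 2 ('e'): repeat (last at 1), move window start to 2
  Position 2 ('e'): window [2,2] length 1
  Position 3 ('a'): window [2,3] length 2
  Position 4 ('e'): repeat (last at 2), move window start to 3
  Position 4 ('e'): window [3,4] length 2
  Position 5 ('f'): window [3,5] length 3 -- new best
  Position 6 ('b'): window [3,6] length 4 -- new best
  Position 7 ('a'): repeat (last at 3), move window start to 4
  Position 7 ('a'): window [4,7] length 4
  Position 8 ('e'): repeat (last at 4), move window start to 5
  Position 8 ('e'): window [5,8] length 4
Longest substring with no repeats: "aefb" with length 4

4


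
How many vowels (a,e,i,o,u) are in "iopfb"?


Input: iopfb
Checking each character:
  'i' at position 0: vowel (running total: 1)
  'o' at position 1: vowel (running total: 2)
  'p' at position 2: consonant
  'f' at position 3: consonant
  'b' at position 4: consonant
Total vowels: 2

2


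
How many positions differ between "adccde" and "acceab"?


Comparing "adccde" and "acceab" position by position:
  Position 0: 'a' vs 'a' => same
  Position 1: 'd' vs 'c' => DIFFER
  Position 2: 'c' vs 'c' => same
  Position 3: 'c' vs 'e' => DIFFER
  Position 4: 'd' vs 'a' => DIFFER
  Position 5: 'e' vs 'b' => DIFFER
Positions that differ: 4

4


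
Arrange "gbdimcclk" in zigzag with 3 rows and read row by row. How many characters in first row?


Zigzag "gbdimcclk" into 3 rows:
Placing characters:
  'g' => row 0
  'b' => row 1
  'd' => row 2
  'i' => row 1
  'm' => row 0
  'c' => row 1
  'c' => row 2
  'l' => row 1
  'k' => row 0
Rows:
  Row 0: "gmk"
  Row 1: "bicl"
  Row 2: "dc"
First row length: 3

3


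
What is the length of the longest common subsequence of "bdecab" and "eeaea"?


LCS of "bdecab" and "eeaea"
DP table:
           e    e    a    e    a
      0    0    0    0    0    0
  b   0    0    0    0    0    0
  d   0    0    0    0    0    0
  e   0    1    1    1    1    1
  c   0    1    1    1    1    1
  a   0    1    1    2    2    2
  b   0    1    1    2    2    2
LCS length = dp[6][5] = 2

2


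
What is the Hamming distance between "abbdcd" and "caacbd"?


Comparing "abbdcd" and "caacbd" position by position:
  Position 0: 'a' vs 'c' => differ
  Position 1: 'b' vs 'a' => differ
  Position 2: 'b' vs 'a' => differ
  Position 3: 'd' vs 'c' => differ
  Position 4: 'c' vs 'b' => differ
  Position 5: 'd' vs 'd' => same
Total differences (Hamming distance): 5

5


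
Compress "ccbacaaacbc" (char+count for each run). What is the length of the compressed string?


Input: ccbacaaacbc
Runs:
  'c' x 2 => "c2"
  'b' x 1 => "b1"
  'a' x 1 => "a1"
  'c' x 1 => "c1"
  'a' x 3 => "a3"
  'c' x 1 => "c1"
  'b' x 1 => "b1"
  'c' x 1 => "c1"
Compressed: "c2b1a1c1a3c1b1c1"
Compressed length: 16

16


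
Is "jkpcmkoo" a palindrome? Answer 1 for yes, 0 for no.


Input: jkpcmkoo
Reversed: ookmcpkj
  Compare pos 0 ('j') with pos 7 ('o'): MISMATCH
  Compare pos 1 ('k') with pos 6 ('o'): MISMATCH
  Compare pos 2 ('p') with pos 5 ('k'): MISMATCH
  Compare pos 3 ('c') with pos 4 ('m'): MISMATCH
Result: not a palindrome

0


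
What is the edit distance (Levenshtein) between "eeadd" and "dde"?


Computing edit distance: "eeadd" -> "dde"
DP table:
           d    d    e
      0    1    2    3
  e   1    1    2    2
  e   2    2    2    2
  a   3    3    3    3
  d   4    3    3    4
  d   5    4    3    4
Edit distance = dp[5][3] = 4

4


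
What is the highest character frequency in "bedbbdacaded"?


Input: bedbbdacaded
Character counts:
  'a': 2
  'b': 3
  'c': 1
  'd': 4
  'e': 2
Maximum frequency: 4

4


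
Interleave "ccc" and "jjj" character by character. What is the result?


Interleaving "ccc" and "jjj":
  Position 0: 'c' from first, 'j' from second => "cj"
  Position 1: 'c' from first, 'j' from second => "cj"
  Position 2: 'c' from first, 'j' from second => "cj"
Result: cjcjcj

cjcjcj


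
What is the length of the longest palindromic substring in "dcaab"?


Input: "dcaab"
Checking substrings for palindromes:
  [2:4] "aa" (len 2) => palindrome
Longest palindromic substring: "aa" with length 2

2


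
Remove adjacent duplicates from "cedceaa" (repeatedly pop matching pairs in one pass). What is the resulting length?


Input: cedceaa
Stack-based adjacent duplicate removal:
  Read 'c': push. Stack: c
  Read 'e': push. Stack: ce
  Read 'd': push. Stack: ced
  Read 'c': push. Stack: cedc
  Read 'e': push. Stack: cedce
  Read 'a': push. Stack: cedcea
  Read 'a': matches stack top 'a' => pop. Stack: cedce
Final stack: "cedce" (length 5)

5


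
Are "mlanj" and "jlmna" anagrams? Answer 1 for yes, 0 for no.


Strings: "mlanj", "jlmna"
Sorted first:  ajlmn
Sorted second: ajlmn
Sorted forms match => anagrams

1


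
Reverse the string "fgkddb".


Input: fgkddb
Reading characters right to left:
  Position 5: 'b'
  Position 4: 'd'
  Position 3: 'd'
  Position 2: 'k'
  Position 1: 'g'
  Position 0: 'f'
Reversed: bddkgf

bddkgf


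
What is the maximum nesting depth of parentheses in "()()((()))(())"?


Input: "()()((()))(())"
Tracking depth:
  Position 0 '(': depth becomes 1
  Position 1 ')': depth becomes 0
  Position 2 '(': depth becomes 1
  Position 3 ')': depth becomes 0
  Position 4 '(': depth becomes 1
  Position 5 '(': depth becomes 2
  Position 6 '(': depth becomes 3
  Position 7 ')': depth becomes 2
  Position 8 ')': depth becomes 1
  Position 9 ')': depth becomes 0
  Position 10 '(': depth becomes 1
  Position 11 '(': depth becomes 2
  Position 12 ')': depth becomes 1
  Position 13 ')': depth becomes 0
Maximum depth reached: 3

3


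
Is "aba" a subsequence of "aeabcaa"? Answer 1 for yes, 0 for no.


Check if "aba" is a subsequence of "aeabcaa"
Greedy scan:
  Position 0 ('a'): matches sub[0] = 'a'
  Position 1 ('e'): no match needed
  Position 2 ('a'): no match needed
  Position 3 ('b'): matches sub[1] = 'b'
  Position 4 ('c'): no match needed
  Position 5 ('a'): matches sub[2] = 'a'
  Position 6 ('a'): no match needed
All 3 characters matched => is a subsequence

1


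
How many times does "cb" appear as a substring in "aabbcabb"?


Searching for "cb" in "aabbcabb"
Scanning each position:
  Position 0: "aa" => no
  Position 1: "ab" => no
  Position 2: "bb" => no
  Position 3: "bc" => no
  Position 4: "ca" => no
  Position 5: "ab" => no
  Position 6: "bb" => no
Total occurrences: 0

0


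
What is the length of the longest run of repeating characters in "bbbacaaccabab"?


Input: "bbbacaaccabab"
Scanning for longest run:
  Position 1 ('b'): continues run of 'b', length=2
  Position 2 ('b'): continues run of 'b', length=3
  Position 3 ('a'): new char, reset run to 1
  Position 4 ('c'): new char, reset run to 1
  Position 5 ('a'): new char, reset run to 1
  Position 6 ('a'): continues run of 'a', length=2
  Position 7 ('c'): new char, reset run to 1
  Position 8 ('c'): continues run of 'c', length=2
  Position 9 ('a'): new char, reset run to 1
  Position 10 ('b'): new char, reset run to 1
  Position 11 ('a'): new char, reset run to 1
  Position 12 ('b'): new char, reset run to 1
Longest run: 'b' with length 3

3


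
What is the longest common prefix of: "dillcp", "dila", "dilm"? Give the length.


Words: dillcp, dila, dilm
  Position 0: all 'd' => match
  Position 1: all 'i' => match
  Position 2: all 'l' => match
  Position 3: ('l', 'a', 'm') => mismatch, stop
LCP = "dil" (length 3)

3


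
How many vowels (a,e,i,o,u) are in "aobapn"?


Input: aobapn
Checking each character:
  'a' at position 0: vowel (running total: 1)
  'o' at position 1: vowel (running total: 2)
  'b' at position 2: consonant
  'a' at position 3: vowel (running total: 3)
  'p' at position 4: consonant
  'n' at position 5: consonant
Total vowels: 3

3


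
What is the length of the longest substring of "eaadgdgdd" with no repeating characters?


Input: "eaadgdgdd"
Sliding window (track last position of each char):
  Position 0 ('e'): window [0,0] length 1 -- new best
  Position 1 ('a'): window [0,1] length 2 -- new best
  Position 2 ('a'): repeat (last at 1), move window start to 2
  Position 2 ('a'): window [2,2] length 1
  Position 3 ('d'): window [2,3] length 2
  Position 4 ('g'): window [2,4] length 3 -- new best
  Position 5 ('d'): repeat (last at 3), move window start to 4
  Position 5 ('d'): window [4,5] length 2
  Position 6 ('g'): repeat (last at 4), move window start to 5
  Position 6 ('g'): window [5,6] length 2
  Position 7 ('d'): repeat (last at 5), move window start to 6
  Position 7 ('d'): window [6,7] length 2
  Position 8 ('d'): repeat (last at 7), move window start to 8
  Position 8 ('d'): window [8,8] length 1
Longest substring with no repeats: "adg" with length 3

3


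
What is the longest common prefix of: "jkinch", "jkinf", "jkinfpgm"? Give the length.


Words: jkinch, jkinf, jkinfpgm
  Position 0: all 'j' => match
  Position 1: all 'k' => match
  Position 2: all 'i' => match
  Position 3: all 'n' => match
  Position 4: ('c', 'f', 'f') => mismatch, stop
LCP = "jkin" (length 4)

4


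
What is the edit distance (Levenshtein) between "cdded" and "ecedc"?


Computing edit distance: "cdded" -> "ecedc"
DP table:
           e    c    e    d    c
      0    1    2    3    4    5
  c   1    1    1    2    3    4
  d   2    2    2    2    2    3
  d   3    3    3    3    2    3
  e   4    3    4    3    3    3
  d   5    4    4    4    3    4
Edit distance = dp[5][5] = 4

4


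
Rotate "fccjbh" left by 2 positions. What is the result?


Input: "fccjbh", rotate left by 2
First 2 characters: "fc"
Remaining characters: "cjbh"
Concatenate remaining + first: "cjbh" + "fc" = "cjbhfc"

cjbhfc


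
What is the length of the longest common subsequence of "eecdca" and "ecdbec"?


LCS of "eecdca" and "ecdbec"
DP table:
           e    c    d    b    e    c
      0    0    0    0    0    0    0
  e   0    1    1    1    1    1    1
  e   0    1    1    1    1    2    2
  c   0    1    2    2    2    2    3
  d   0    1    2    3    3    3    3
  c   0    1    2    3    3    3    4
  a   0    1    2    3    3    3    4
LCS length = dp[6][6] = 4

4


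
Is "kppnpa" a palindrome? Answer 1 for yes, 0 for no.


Input: kppnpa
Reversed: apnppk
  Compare pos 0 ('k') with pos 5 ('a'): MISMATCH
  Compare pos 1 ('p') with pos 4 ('p'): match
  Compare pos 2 ('p') with pos 3 ('n'): MISMATCH
Result: not a palindrome

0


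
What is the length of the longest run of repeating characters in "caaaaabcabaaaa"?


Input: "caaaaabcabaaaa"
Scanning for longest run:
  Position 1 ('a'): new char, reset run to 1
  Position 2 ('a'): continues run of 'a', length=2
  Position 3 ('a'): continues run of 'a', length=3
  Position 4 ('a'): continues run of 'a', length=4
  Position 5 ('a'): continues run of 'a', length=5
  Position 6 ('b'): new char, reset run to 1
  Position 7 ('c'): new char, reset run to 1
  Position 8 ('a'): new char, reset run to 1
  Position 9 ('b'): new char, reset run to 1
  Position 10 ('a'): new char, reset run to 1
  Position 11 ('a'): continues run of 'a', length=2
  Position 12 ('a'): continues run of 'a', length=3
  Position 13 ('a'): continues run of 'a', length=4
Longest run: 'a' with length 5

5


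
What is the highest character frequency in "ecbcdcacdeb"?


Input: ecbcdcacdeb
Character counts:
  'a': 1
  'b': 2
  'c': 4
  'd': 2
  'e': 2
Maximum frequency: 4

4


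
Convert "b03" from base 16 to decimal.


Input: "b03" in base 16
Positional expansion:
  Digit 'b' (value 11) x 16^2 = 2816
  Digit '0' (value 0) x 16^1 = 0
  Digit '3' (value 3) x 16^0 = 3
Sum = 2819

2819


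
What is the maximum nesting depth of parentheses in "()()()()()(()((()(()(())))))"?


Input: "()()()()()(()((()(()(())))))"
Tracking depth:
  Position 0 '(': depth becomes 1
  Position 1 ')': depth becomes 0
  Position 2 '(': depth becomes 1
  Position 3 ')': depth becomes 0
  Position 4 '(': depth becomes 1
  Position 5 ')': depth becomes 0
  Position 6 '(': depth becomes 1
  Position 7 ')': depth becomes 0
  Position 8 '(': depth becomes 1
  Position 9 ')': depth becomes 0
  Position 10 '(': depth becomes 1
  Position 11 '(': depth becomes 2
  Position 12 ')': depth becomes 1
  Position 13 '(': depth becomes 2
  Position 14 '(': depth becomes 3
  Position 15 '(': depth becomes 4
  Position 16 ')': depth becomes 3
  Position 17 '(': depth becomes 4
  Position 18 '(': depth becomes 5
  Position 19 ')': depth becomes 4
  Position 20 '(': depth becomes 5
  Position 21 '(': depth becomes 6
  Position 22 ')': depth becomes 5
  Position 23 ')': depth becomes 4
  Position 24 ')': depth becomes 3
  Position 25 ')': depth becomes 2
  Position 26 ')': depth becomes 1
  Position 27 ')': depth becomes 0
Maximum depth reached: 6

6


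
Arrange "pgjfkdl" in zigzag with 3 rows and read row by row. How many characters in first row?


Zigzag "pgjfkdl" into 3 rows:
Placing characters:
  'p' => row 0
  'g' => row 1
  'j' => row 2
  'f' => row 1
  'k' => row 0
  'd' => row 1
  'l' => row 2
Rows:
  Row 0: "pk"
  Row 1: "gfd"
  Row 2: "jl"
First row length: 2

2


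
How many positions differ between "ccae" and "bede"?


Comparing "ccae" and "bede" position by position:
  Position 0: 'c' vs 'b' => DIFFER
  Position 1: 'c' vs 'e' => DIFFER
  Position 2: 'a' vs 'd' => DIFFER
  Position 3: 'e' vs 'e' => same
Positions that differ: 3

3


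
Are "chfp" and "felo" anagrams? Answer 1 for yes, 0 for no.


Strings: "chfp", "felo"
Sorted first:  cfhp
Sorted second: eflo
Differ at position 0: 'c' vs 'e' => not anagrams

0


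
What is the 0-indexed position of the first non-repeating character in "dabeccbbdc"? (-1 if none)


Input: dabeccbbdc
Character frequencies:
  'a': 1
  'b': 3
  'c': 3
  'd': 2
  'e': 1
Scanning left to right for freq == 1:
  Position 0 ('d'): freq=2, skip
  Position 1 ('a'): unique! => answer = 1

1


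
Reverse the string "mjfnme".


Input: mjfnme
Reading characters right to left:
  Position 5: 'e'
  Position 4: 'm'
  Position 3: 'n'
  Position 2: 'f'
  Position 1: 'j'
  Position 0: 'm'
Reversed: emnfjm

emnfjm


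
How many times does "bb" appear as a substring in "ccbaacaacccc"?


Searching for "bb" in "ccbaacaacccc"
Scanning each position:
  Position 0: "cc" => no
  Position 1: "cb" => no
  Position 2: "ba" => no
  Position 3: "aa" => no
  Position 4: "ac" => no
  Position 5: "ca" => no
  Position 6: "aa" => no
  Position 7: "ac" => no
  Position 8: "cc" => no
  Position 9: "cc" => no
  Position 10: "cc" => no
Total occurrences: 0

0
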